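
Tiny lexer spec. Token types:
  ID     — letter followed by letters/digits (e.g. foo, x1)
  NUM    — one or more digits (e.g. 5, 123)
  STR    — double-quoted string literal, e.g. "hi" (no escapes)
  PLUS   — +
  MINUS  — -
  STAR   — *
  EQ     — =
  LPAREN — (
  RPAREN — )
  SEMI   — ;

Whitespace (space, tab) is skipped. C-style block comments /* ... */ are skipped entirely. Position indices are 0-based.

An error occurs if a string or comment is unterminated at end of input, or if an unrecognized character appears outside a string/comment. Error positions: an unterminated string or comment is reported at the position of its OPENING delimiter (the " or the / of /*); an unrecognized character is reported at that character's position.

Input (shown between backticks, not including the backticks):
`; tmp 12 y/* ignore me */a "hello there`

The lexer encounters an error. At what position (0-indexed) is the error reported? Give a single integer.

Answer: 27

Derivation:
pos=0: emit SEMI ';'
pos=2: emit ID 'tmp' (now at pos=5)
pos=6: emit NUM '12' (now at pos=8)
pos=9: emit ID 'y' (now at pos=10)
pos=10: enter COMMENT mode (saw '/*')
exit COMMENT mode (now at pos=25)
pos=25: emit ID 'a' (now at pos=26)
pos=27: enter STRING mode
pos=27: ERROR — unterminated string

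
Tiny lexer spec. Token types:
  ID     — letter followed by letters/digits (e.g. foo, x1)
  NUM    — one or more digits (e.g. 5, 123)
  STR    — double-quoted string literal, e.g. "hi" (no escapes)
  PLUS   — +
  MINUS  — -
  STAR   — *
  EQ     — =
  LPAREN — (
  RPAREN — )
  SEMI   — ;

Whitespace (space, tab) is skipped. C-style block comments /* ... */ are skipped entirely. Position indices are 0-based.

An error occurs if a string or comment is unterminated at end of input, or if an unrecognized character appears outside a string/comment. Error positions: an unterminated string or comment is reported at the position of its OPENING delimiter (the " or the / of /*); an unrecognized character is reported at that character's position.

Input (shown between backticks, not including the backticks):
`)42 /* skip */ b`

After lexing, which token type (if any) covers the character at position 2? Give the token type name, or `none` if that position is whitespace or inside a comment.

Answer: NUM

Derivation:
pos=0: emit RPAREN ')'
pos=1: emit NUM '42' (now at pos=3)
pos=4: enter COMMENT mode (saw '/*')
exit COMMENT mode (now at pos=14)
pos=15: emit ID 'b' (now at pos=16)
DONE. 3 tokens: [RPAREN, NUM, ID]
Position 2: char is '2' -> NUM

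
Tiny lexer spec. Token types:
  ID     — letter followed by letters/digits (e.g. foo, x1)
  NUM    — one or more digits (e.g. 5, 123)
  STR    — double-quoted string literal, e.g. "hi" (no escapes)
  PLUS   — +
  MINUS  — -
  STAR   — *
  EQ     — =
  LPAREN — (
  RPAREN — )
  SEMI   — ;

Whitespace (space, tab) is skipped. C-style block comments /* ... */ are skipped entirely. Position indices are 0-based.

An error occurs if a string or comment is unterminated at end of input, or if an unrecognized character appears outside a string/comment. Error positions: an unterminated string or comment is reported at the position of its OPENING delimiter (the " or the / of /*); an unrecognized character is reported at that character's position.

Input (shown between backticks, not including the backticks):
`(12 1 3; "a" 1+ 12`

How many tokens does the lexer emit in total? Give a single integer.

Answer: 9

Derivation:
pos=0: emit LPAREN '('
pos=1: emit NUM '12' (now at pos=3)
pos=4: emit NUM '1' (now at pos=5)
pos=6: emit NUM '3' (now at pos=7)
pos=7: emit SEMI ';'
pos=9: enter STRING mode
pos=9: emit STR "a" (now at pos=12)
pos=13: emit NUM '1' (now at pos=14)
pos=14: emit PLUS '+'
pos=16: emit NUM '12' (now at pos=18)
DONE. 9 tokens: [LPAREN, NUM, NUM, NUM, SEMI, STR, NUM, PLUS, NUM]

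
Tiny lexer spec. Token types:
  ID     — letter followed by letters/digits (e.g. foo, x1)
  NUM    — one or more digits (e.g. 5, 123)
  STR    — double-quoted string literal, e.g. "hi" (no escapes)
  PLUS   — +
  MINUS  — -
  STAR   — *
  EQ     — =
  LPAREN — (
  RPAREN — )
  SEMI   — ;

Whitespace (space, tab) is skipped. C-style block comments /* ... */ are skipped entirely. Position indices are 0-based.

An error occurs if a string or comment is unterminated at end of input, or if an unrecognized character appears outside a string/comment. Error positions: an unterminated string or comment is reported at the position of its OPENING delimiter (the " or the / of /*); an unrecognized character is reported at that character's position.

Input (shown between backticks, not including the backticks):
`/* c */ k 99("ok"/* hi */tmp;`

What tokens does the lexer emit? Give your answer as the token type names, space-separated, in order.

Answer: ID NUM LPAREN STR ID SEMI

Derivation:
pos=0: enter COMMENT mode (saw '/*')
exit COMMENT mode (now at pos=7)
pos=8: emit ID 'k' (now at pos=9)
pos=10: emit NUM '99' (now at pos=12)
pos=12: emit LPAREN '('
pos=13: enter STRING mode
pos=13: emit STR "ok" (now at pos=17)
pos=17: enter COMMENT mode (saw '/*')
exit COMMENT mode (now at pos=25)
pos=25: emit ID 'tmp' (now at pos=28)
pos=28: emit SEMI ';'
DONE. 6 tokens: [ID, NUM, LPAREN, STR, ID, SEMI]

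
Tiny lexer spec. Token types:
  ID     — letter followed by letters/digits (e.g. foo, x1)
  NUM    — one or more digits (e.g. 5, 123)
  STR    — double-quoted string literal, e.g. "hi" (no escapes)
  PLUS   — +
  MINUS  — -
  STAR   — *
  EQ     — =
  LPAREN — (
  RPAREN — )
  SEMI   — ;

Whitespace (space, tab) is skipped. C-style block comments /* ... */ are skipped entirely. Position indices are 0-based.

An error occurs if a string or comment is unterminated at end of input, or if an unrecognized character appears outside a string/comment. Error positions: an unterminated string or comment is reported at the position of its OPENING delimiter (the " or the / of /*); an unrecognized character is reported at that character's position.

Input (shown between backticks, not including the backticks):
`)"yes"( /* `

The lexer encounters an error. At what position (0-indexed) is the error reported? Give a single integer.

pos=0: emit RPAREN ')'
pos=1: enter STRING mode
pos=1: emit STR "yes" (now at pos=6)
pos=6: emit LPAREN '('
pos=8: enter COMMENT mode (saw '/*')
pos=8: ERROR — unterminated comment (reached EOF)

Answer: 8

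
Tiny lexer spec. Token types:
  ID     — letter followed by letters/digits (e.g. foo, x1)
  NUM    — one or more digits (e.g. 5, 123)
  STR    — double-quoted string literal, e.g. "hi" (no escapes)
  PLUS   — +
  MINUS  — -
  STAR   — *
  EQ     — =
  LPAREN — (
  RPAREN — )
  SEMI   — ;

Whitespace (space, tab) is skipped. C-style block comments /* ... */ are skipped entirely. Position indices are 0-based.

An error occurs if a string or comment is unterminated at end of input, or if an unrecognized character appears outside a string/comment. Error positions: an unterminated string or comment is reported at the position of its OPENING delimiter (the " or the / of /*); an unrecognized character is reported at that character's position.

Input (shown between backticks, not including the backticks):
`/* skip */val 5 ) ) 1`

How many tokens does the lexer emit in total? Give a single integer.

Answer: 5

Derivation:
pos=0: enter COMMENT mode (saw '/*')
exit COMMENT mode (now at pos=10)
pos=10: emit ID 'val' (now at pos=13)
pos=14: emit NUM '5' (now at pos=15)
pos=16: emit RPAREN ')'
pos=18: emit RPAREN ')'
pos=20: emit NUM '1' (now at pos=21)
DONE. 5 tokens: [ID, NUM, RPAREN, RPAREN, NUM]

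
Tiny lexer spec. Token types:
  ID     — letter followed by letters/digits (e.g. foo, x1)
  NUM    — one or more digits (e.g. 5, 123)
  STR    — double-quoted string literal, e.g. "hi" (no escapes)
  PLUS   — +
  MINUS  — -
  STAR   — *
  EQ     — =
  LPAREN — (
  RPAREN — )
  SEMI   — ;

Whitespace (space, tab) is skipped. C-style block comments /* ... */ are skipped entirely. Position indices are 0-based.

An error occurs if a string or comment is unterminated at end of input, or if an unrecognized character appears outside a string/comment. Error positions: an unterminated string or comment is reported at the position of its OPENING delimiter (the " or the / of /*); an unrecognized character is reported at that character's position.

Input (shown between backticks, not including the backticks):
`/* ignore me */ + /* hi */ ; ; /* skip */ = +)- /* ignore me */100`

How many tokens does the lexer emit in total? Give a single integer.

pos=0: enter COMMENT mode (saw '/*')
exit COMMENT mode (now at pos=15)
pos=16: emit PLUS '+'
pos=18: enter COMMENT mode (saw '/*')
exit COMMENT mode (now at pos=26)
pos=27: emit SEMI ';'
pos=29: emit SEMI ';'
pos=31: enter COMMENT mode (saw '/*')
exit COMMENT mode (now at pos=41)
pos=42: emit EQ '='
pos=44: emit PLUS '+'
pos=45: emit RPAREN ')'
pos=46: emit MINUS '-'
pos=48: enter COMMENT mode (saw '/*')
exit COMMENT mode (now at pos=63)
pos=63: emit NUM '100' (now at pos=66)
DONE. 8 tokens: [PLUS, SEMI, SEMI, EQ, PLUS, RPAREN, MINUS, NUM]

Answer: 8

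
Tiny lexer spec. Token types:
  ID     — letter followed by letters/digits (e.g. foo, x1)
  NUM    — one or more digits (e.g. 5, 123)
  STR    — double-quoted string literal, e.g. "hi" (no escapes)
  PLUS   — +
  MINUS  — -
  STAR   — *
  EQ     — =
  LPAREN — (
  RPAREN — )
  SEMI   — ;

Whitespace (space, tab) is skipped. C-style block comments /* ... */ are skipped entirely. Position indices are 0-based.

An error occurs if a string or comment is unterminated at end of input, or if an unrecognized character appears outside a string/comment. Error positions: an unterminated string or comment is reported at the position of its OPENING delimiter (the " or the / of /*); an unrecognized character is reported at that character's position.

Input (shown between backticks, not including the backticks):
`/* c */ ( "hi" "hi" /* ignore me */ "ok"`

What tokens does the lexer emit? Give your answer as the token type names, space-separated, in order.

Answer: LPAREN STR STR STR

Derivation:
pos=0: enter COMMENT mode (saw '/*')
exit COMMENT mode (now at pos=7)
pos=8: emit LPAREN '('
pos=10: enter STRING mode
pos=10: emit STR "hi" (now at pos=14)
pos=15: enter STRING mode
pos=15: emit STR "hi" (now at pos=19)
pos=20: enter COMMENT mode (saw '/*')
exit COMMENT mode (now at pos=35)
pos=36: enter STRING mode
pos=36: emit STR "ok" (now at pos=40)
DONE. 4 tokens: [LPAREN, STR, STR, STR]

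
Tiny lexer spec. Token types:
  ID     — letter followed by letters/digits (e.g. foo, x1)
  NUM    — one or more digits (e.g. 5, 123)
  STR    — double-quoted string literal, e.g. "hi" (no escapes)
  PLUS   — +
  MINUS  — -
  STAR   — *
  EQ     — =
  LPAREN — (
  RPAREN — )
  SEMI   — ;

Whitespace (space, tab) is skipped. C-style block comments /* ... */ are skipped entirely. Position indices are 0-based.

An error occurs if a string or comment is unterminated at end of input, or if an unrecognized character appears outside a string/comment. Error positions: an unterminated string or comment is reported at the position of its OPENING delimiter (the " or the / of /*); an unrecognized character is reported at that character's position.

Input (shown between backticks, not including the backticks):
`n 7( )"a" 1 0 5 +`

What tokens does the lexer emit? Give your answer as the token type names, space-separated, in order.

Answer: ID NUM LPAREN RPAREN STR NUM NUM NUM PLUS

Derivation:
pos=0: emit ID 'n' (now at pos=1)
pos=2: emit NUM '7' (now at pos=3)
pos=3: emit LPAREN '('
pos=5: emit RPAREN ')'
pos=6: enter STRING mode
pos=6: emit STR "a" (now at pos=9)
pos=10: emit NUM '1' (now at pos=11)
pos=12: emit NUM '0' (now at pos=13)
pos=14: emit NUM '5' (now at pos=15)
pos=16: emit PLUS '+'
DONE. 9 tokens: [ID, NUM, LPAREN, RPAREN, STR, NUM, NUM, NUM, PLUS]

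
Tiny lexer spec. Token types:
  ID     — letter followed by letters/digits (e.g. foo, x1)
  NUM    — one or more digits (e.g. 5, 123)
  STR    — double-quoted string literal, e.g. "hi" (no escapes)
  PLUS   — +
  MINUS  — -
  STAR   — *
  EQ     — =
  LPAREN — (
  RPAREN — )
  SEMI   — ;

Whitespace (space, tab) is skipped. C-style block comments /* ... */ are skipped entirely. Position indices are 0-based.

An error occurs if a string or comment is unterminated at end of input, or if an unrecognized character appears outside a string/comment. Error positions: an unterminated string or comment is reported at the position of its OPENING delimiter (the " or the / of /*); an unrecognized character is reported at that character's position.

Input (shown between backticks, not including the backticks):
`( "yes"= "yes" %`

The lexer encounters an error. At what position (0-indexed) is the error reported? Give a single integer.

pos=0: emit LPAREN '('
pos=2: enter STRING mode
pos=2: emit STR "yes" (now at pos=7)
pos=7: emit EQ '='
pos=9: enter STRING mode
pos=9: emit STR "yes" (now at pos=14)
pos=15: ERROR — unrecognized char '%'

Answer: 15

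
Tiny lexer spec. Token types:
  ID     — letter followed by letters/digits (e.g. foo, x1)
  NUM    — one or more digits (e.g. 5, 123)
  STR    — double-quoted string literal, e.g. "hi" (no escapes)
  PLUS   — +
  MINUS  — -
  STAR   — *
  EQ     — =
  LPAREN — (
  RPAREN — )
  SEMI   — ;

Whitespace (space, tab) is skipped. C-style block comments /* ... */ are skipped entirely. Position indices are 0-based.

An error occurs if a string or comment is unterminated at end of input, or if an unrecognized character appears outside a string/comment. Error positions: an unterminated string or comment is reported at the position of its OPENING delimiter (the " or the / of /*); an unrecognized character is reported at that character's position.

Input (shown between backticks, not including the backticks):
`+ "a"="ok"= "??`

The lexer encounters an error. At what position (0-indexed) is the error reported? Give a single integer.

pos=0: emit PLUS '+'
pos=2: enter STRING mode
pos=2: emit STR "a" (now at pos=5)
pos=5: emit EQ '='
pos=6: enter STRING mode
pos=6: emit STR "ok" (now at pos=10)
pos=10: emit EQ '='
pos=12: enter STRING mode
pos=12: ERROR — unterminated string

Answer: 12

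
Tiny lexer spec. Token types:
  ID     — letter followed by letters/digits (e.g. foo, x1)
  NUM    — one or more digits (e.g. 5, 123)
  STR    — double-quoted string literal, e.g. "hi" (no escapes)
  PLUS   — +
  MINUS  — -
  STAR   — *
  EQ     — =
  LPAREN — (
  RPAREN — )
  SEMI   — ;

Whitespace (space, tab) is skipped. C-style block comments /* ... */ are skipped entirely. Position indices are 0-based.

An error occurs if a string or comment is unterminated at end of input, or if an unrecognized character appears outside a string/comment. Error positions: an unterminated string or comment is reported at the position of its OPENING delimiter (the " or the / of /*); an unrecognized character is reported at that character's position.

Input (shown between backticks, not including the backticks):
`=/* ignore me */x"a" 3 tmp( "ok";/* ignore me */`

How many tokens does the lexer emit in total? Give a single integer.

pos=0: emit EQ '='
pos=1: enter COMMENT mode (saw '/*')
exit COMMENT mode (now at pos=16)
pos=16: emit ID 'x' (now at pos=17)
pos=17: enter STRING mode
pos=17: emit STR "a" (now at pos=20)
pos=21: emit NUM '3' (now at pos=22)
pos=23: emit ID 'tmp' (now at pos=26)
pos=26: emit LPAREN '('
pos=28: enter STRING mode
pos=28: emit STR "ok" (now at pos=32)
pos=32: emit SEMI ';'
pos=33: enter COMMENT mode (saw '/*')
exit COMMENT mode (now at pos=48)
DONE. 8 tokens: [EQ, ID, STR, NUM, ID, LPAREN, STR, SEMI]

Answer: 8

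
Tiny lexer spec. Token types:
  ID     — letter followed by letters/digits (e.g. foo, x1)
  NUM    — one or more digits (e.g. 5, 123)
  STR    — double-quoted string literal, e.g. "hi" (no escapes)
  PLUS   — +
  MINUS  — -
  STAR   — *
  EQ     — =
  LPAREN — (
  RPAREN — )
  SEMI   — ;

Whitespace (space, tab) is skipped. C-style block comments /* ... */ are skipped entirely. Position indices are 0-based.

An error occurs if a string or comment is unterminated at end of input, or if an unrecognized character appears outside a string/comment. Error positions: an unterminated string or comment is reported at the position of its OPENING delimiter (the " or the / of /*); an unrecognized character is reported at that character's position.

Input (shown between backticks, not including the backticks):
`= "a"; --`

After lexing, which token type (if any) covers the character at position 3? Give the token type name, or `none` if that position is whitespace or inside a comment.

Answer: STR

Derivation:
pos=0: emit EQ '='
pos=2: enter STRING mode
pos=2: emit STR "a" (now at pos=5)
pos=5: emit SEMI ';'
pos=7: emit MINUS '-'
pos=8: emit MINUS '-'
DONE. 5 tokens: [EQ, STR, SEMI, MINUS, MINUS]
Position 3: char is 'a' -> STR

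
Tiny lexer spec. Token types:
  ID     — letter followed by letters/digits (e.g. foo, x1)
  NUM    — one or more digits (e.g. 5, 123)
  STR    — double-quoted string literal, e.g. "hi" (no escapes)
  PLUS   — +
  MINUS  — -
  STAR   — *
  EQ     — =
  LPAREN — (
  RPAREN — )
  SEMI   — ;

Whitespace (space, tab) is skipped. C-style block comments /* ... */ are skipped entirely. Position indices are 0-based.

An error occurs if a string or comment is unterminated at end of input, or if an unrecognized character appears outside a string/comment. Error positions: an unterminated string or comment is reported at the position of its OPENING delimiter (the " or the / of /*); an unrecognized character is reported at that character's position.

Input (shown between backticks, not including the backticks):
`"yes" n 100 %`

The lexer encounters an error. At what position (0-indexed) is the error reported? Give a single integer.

Answer: 12

Derivation:
pos=0: enter STRING mode
pos=0: emit STR "yes" (now at pos=5)
pos=6: emit ID 'n' (now at pos=7)
pos=8: emit NUM '100' (now at pos=11)
pos=12: ERROR — unrecognized char '%'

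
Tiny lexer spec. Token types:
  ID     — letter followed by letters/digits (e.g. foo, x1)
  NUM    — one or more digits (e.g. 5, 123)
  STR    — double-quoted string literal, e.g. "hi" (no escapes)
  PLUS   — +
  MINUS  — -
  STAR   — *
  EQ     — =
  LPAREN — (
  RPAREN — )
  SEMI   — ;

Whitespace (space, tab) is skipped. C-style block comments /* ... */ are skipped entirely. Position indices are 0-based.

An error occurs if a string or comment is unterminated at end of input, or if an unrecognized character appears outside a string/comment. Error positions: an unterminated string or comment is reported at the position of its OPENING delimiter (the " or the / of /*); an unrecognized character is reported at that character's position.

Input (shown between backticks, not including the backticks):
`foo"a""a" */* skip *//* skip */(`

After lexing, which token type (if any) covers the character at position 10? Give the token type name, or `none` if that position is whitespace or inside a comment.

pos=0: emit ID 'foo' (now at pos=3)
pos=3: enter STRING mode
pos=3: emit STR "a" (now at pos=6)
pos=6: enter STRING mode
pos=6: emit STR "a" (now at pos=9)
pos=10: emit STAR '*'
pos=11: enter COMMENT mode (saw '/*')
exit COMMENT mode (now at pos=21)
pos=21: enter COMMENT mode (saw '/*')
exit COMMENT mode (now at pos=31)
pos=31: emit LPAREN '('
DONE. 5 tokens: [ID, STR, STR, STAR, LPAREN]
Position 10: char is '*' -> STAR

Answer: STAR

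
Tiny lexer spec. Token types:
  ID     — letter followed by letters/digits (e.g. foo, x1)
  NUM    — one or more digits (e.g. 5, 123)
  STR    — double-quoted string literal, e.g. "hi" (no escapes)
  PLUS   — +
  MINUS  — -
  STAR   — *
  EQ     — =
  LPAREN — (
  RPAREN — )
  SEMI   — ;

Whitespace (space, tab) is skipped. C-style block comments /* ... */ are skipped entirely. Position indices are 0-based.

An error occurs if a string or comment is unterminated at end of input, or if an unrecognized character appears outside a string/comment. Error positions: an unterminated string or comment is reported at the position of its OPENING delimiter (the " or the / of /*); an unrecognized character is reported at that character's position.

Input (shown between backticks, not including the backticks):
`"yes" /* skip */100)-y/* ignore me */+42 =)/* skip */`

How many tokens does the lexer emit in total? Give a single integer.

pos=0: enter STRING mode
pos=0: emit STR "yes" (now at pos=5)
pos=6: enter COMMENT mode (saw '/*')
exit COMMENT mode (now at pos=16)
pos=16: emit NUM '100' (now at pos=19)
pos=19: emit RPAREN ')'
pos=20: emit MINUS '-'
pos=21: emit ID 'y' (now at pos=22)
pos=22: enter COMMENT mode (saw '/*')
exit COMMENT mode (now at pos=37)
pos=37: emit PLUS '+'
pos=38: emit NUM '42' (now at pos=40)
pos=41: emit EQ '='
pos=42: emit RPAREN ')'
pos=43: enter COMMENT mode (saw '/*')
exit COMMENT mode (now at pos=53)
DONE. 9 tokens: [STR, NUM, RPAREN, MINUS, ID, PLUS, NUM, EQ, RPAREN]

Answer: 9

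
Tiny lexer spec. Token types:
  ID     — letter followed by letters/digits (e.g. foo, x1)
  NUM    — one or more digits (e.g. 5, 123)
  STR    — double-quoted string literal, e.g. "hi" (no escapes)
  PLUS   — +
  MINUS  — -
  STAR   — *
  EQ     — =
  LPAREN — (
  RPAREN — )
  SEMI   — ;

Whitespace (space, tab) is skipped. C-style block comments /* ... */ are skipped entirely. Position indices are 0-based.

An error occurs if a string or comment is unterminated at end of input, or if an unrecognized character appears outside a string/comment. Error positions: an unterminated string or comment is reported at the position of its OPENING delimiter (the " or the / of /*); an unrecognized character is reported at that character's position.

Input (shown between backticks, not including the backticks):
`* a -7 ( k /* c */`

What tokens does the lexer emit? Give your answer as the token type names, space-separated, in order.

Answer: STAR ID MINUS NUM LPAREN ID

Derivation:
pos=0: emit STAR '*'
pos=2: emit ID 'a' (now at pos=3)
pos=4: emit MINUS '-'
pos=5: emit NUM '7' (now at pos=6)
pos=7: emit LPAREN '('
pos=9: emit ID 'k' (now at pos=10)
pos=11: enter COMMENT mode (saw '/*')
exit COMMENT mode (now at pos=18)
DONE. 6 tokens: [STAR, ID, MINUS, NUM, LPAREN, ID]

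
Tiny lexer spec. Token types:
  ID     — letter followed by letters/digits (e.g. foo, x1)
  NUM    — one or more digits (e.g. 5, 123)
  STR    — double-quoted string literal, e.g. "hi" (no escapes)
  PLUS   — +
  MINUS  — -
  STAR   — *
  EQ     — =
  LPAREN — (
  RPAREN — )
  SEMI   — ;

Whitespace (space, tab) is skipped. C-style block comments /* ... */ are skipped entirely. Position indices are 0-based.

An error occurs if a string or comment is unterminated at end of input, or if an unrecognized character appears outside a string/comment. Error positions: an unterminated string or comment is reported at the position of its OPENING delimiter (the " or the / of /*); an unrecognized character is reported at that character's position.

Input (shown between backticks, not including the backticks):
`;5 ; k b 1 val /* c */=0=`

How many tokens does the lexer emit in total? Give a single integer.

Answer: 10

Derivation:
pos=0: emit SEMI ';'
pos=1: emit NUM '5' (now at pos=2)
pos=3: emit SEMI ';'
pos=5: emit ID 'k' (now at pos=6)
pos=7: emit ID 'b' (now at pos=8)
pos=9: emit NUM '1' (now at pos=10)
pos=11: emit ID 'val' (now at pos=14)
pos=15: enter COMMENT mode (saw '/*')
exit COMMENT mode (now at pos=22)
pos=22: emit EQ '='
pos=23: emit NUM '0' (now at pos=24)
pos=24: emit EQ '='
DONE. 10 tokens: [SEMI, NUM, SEMI, ID, ID, NUM, ID, EQ, NUM, EQ]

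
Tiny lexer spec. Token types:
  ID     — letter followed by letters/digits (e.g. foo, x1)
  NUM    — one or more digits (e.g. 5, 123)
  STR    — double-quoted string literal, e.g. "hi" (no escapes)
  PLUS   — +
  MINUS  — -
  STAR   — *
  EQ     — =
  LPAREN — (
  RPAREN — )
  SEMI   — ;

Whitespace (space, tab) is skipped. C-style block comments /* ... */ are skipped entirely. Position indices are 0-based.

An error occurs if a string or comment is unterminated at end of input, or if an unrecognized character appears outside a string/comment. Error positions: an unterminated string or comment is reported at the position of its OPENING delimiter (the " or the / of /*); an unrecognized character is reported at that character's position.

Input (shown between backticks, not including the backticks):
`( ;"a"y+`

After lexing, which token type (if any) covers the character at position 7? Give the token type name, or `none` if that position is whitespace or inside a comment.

pos=0: emit LPAREN '('
pos=2: emit SEMI ';'
pos=3: enter STRING mode
pos=3: emit STR "a" (now at pos=6)
pos=6: emit ID 'y' (now at pos=7)
pos=7: emit PLUS '+'
DONE. 5 tokens: [LPAREN, SEMI, STR, ID, PLUS]
Position 7: char is '+' -> PLUS

Answer: PLUS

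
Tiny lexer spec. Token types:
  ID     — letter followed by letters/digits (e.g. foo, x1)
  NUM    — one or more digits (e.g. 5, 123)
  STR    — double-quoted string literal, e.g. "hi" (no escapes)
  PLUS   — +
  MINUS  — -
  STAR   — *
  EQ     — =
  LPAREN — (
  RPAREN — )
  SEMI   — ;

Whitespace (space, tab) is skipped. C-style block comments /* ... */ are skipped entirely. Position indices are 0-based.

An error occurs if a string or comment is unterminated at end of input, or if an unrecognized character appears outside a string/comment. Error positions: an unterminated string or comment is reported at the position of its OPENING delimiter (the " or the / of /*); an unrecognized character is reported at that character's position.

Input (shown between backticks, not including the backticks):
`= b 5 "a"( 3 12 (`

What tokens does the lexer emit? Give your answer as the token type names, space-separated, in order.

pos=0: emit EQ '='
pos=2: emit ID 'b' (now at pos=3)
pos=4: emit NUM '5' (now at pos=5)
pos=6: enter STRING mode
pos=6: emit STR "a" (now at pos=9)
pos=9: emit LPAREN '('
pos=11: emit NUM '3' (now at pos=12)
pos=13: emit NUM '12' (now at pos=15)
pos=16: emit LPAREN '('
DONE. 8 tokens: [EQ, ID, NUM, STR, LPAREN, NUM, NUM, LPAREN]

Answer: EQ ID NUM STR LPAREN NUM NUM LPAREN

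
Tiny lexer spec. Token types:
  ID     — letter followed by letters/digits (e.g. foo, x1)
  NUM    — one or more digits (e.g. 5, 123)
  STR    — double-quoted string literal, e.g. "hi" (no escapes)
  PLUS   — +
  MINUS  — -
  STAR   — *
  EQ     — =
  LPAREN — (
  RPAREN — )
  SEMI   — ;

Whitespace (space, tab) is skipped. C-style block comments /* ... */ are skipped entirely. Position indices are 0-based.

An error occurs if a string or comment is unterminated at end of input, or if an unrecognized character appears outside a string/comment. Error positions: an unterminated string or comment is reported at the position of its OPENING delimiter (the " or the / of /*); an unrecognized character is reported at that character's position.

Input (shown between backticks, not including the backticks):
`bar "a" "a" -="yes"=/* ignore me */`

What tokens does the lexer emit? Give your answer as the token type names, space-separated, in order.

pos=0: emit ID 'bar' (now at pos=3)
pos=4: enter STRING mode
pos=4: emit STR "a" (now at pos=7)
pos=8: enter STRING mode
pos=8: emit STR "a" (now at pos=11)
pos=12: emit MINUS '-'
pos=13: emit EQ '='
pos=14: enter STRING mode
pos=14: emit STR "yes" (now at pos=19)
pos=19: emit EQ '='
pos=20: enter COMMENT mode (saw '/*')
exit COMMENT mode (now at pos=35)
DONE. 7 tokens: [ID, STR, STR, MINUS, EQ, STR, EQ]

Answer: ID STR STR MINUS EQ STR EQ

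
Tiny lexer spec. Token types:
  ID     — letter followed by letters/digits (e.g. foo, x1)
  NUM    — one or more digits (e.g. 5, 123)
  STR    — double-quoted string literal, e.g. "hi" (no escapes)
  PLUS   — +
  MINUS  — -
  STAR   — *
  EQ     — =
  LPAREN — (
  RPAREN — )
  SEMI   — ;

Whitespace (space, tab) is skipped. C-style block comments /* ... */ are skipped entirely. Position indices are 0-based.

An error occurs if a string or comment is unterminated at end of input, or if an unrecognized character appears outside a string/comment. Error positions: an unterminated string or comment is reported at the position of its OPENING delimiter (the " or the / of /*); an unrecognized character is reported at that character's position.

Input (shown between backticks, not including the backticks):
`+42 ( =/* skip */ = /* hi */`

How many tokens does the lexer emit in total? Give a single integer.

pos=0: emit PLUS '+'
pos=1: emit NUM '42' (now at pos=3)
pos=4: emit LPAREN '('
pos=6: emit EQ '='
pos=7: enter COMMENT mode (saw '/*')
exit COMMENT mode (now at pos=17)
pos=18: emit EQ '='
pos=20: enter COMMENT mode (saw '/*')
exit COMMENT mode (now at pos=28)
DONE. 5 tokens: [PLUS, NUM, LPAREN, EQ, EQ]

Answer: 5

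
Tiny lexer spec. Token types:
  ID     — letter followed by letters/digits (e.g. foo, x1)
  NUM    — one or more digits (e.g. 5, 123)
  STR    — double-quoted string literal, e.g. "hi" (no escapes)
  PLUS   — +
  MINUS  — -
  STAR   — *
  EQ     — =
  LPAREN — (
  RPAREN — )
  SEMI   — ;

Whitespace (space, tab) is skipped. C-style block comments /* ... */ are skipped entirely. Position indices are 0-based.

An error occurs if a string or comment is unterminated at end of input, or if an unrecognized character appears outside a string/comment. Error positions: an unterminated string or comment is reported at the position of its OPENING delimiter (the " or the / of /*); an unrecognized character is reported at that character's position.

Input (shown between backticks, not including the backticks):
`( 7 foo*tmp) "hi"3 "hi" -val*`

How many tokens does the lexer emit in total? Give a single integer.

Answer: 12

Derivation:
pos=0: emit LPAREN '('
pos=2: emit NUM '7' (now at pos=3)
pos=4: emit ID 'foo' (now at pos=7)
pos=7: emit STAR '*'
pos=8: emit ID 'tmp' (now at pos=11)
pos=11: emit RPAREN ')'
pos=13: enter STRING mode
pos=13: emit STR "hi" (now at pos=17)
pos=17: emit NUM '3' (now at pos=18)
pos=19: enter STRING mode
pos=19: emit STR "hi" (now at pos=23)
pos=24: emit MINUS '-'
pos=25: emit ID 'val' (now at pos=28)
pos=28: emit STAR '*'
DONE. 12 tokens: [LPAREN, NUM, ID, STAR, ID, RPAREN, STR, NUM, STR, MINUS, ID, STAR]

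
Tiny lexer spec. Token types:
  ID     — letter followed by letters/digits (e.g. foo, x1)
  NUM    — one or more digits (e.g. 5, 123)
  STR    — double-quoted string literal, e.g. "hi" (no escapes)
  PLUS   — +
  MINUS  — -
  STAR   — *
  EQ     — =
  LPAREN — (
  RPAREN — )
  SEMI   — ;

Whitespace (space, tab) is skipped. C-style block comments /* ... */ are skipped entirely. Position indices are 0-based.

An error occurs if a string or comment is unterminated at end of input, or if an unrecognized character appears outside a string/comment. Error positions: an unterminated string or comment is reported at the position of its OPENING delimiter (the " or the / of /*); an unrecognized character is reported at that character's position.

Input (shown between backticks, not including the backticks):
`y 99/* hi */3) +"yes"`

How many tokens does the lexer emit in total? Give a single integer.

pos=0: emit ID 'y' (now at pos=1)
pos=2: emit NUM '99' (now at pos=4)
pos=4: enter COMMENT mode (saw '/*')
exit COMMENT mode (now at pos=12)
pos=12: emit NUM '3' (now at pos=13)
pos=13: emit RPAREN ')'
pos=15: emit PLUS '+'
pos=16: enter STRING mode
pos=16: emit STR "yes" (now at pos=21)
DONE. 6 tokens: [ID, NUM, NUM, RPAREN, PLUS, STR]

Answer: 6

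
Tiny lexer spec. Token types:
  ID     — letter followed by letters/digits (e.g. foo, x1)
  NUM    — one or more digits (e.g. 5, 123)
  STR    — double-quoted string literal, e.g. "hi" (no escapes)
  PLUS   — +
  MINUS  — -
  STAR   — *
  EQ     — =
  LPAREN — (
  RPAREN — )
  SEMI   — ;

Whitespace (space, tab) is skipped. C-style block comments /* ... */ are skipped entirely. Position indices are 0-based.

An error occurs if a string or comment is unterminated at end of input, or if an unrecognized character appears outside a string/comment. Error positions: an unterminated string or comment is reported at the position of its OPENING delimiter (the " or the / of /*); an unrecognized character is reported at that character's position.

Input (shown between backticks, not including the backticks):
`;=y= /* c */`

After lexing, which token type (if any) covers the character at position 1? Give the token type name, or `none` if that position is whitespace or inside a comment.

pos=0: emit SEMI ';'
pos=1: emit EQ '='
pos=2: emit ID 'y' (now at pos=3)
pos=3: emit EQ '='
pos=5: enter COMMENT mode (saw '/*')
exit COMMENT mode (now at pos=12)
DONE. 4 tokens: [SEMI, EQ, ID, EQ]
Position 1: char is '=' -> EQ

Answer: EQ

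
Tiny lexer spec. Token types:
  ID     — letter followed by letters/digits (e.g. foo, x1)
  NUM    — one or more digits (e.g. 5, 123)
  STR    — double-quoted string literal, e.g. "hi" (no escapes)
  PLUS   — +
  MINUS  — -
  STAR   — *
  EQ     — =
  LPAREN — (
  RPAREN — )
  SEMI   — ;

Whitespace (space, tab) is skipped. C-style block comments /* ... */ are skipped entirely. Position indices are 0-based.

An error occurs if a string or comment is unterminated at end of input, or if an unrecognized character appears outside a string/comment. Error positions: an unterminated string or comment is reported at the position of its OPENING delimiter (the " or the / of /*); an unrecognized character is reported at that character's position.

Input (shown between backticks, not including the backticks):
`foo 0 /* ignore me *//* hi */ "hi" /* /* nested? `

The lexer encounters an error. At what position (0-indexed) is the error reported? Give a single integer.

pos=0: emit ID 'foo' (now at pos=3)
pos=4: emit NUM '0' (now at pos=5)
pos=6: enter COMMENT mode (saw '/*')
exit COMMENT mode (now at pos=21)
pos=21: enter COMMENT mode (saw '/*')
exit COMMENT mode (now at pos=29)
pos=30: enter STRING mode
pos=30: emit STR "hi" (now at pos=34)
pos=35: enter COMMENT mode (saw '/*')
pos=35: ERROR — unterminated comment (reached EOF)

Answer: 35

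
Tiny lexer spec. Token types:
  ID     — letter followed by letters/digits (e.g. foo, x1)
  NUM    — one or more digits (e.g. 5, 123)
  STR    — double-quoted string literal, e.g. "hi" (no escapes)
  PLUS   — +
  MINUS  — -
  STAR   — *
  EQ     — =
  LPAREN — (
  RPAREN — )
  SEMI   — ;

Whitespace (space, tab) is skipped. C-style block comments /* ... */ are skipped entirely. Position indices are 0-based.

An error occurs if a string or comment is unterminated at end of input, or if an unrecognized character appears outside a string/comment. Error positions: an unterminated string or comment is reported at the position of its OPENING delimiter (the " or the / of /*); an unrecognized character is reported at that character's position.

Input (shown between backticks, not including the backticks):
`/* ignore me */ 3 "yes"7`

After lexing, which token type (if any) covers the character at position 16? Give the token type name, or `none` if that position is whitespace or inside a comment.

pos=0: enter COMMENT mode (saw '/*')
exit COMMENT mode (now at pos=15)
pos=16: emit NUM '3' (now at pos=17)
pos=18: enter STRING mode
pos=18: emit STR "yes" (now at pos=23)
pos=23: emit NUM '7' (now at pos=24)
DONE. 3 tokens: [NUM, STR, NUM]
Position 16: char is '3' -> NUM

Answer: NUM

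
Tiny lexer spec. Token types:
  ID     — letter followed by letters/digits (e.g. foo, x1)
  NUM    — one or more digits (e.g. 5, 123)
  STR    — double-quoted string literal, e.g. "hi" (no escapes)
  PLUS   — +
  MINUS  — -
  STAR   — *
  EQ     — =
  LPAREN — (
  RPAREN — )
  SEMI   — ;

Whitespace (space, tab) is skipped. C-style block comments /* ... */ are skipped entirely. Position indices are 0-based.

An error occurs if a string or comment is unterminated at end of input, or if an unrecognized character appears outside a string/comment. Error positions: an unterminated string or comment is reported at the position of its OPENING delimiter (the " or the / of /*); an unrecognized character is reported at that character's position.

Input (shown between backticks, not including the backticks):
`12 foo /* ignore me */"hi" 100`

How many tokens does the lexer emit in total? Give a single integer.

Answer: 4

Derivation:
pos=0: emit NUM '12' (now at pos=2)
pos=3: emit ID 'foo' (now at pos=6)
pos=7: enter COMMENT mode (saw '/*')
exit COMMENT mode (now at pos=22)
pos=22: enter STRING mode
pos=22: emit STR "hi" (now at pos=26)
pos=27: emit NUM '100' (now at pos=30)
DONE. 4 tokens: [NUM, ID, STR, NUM]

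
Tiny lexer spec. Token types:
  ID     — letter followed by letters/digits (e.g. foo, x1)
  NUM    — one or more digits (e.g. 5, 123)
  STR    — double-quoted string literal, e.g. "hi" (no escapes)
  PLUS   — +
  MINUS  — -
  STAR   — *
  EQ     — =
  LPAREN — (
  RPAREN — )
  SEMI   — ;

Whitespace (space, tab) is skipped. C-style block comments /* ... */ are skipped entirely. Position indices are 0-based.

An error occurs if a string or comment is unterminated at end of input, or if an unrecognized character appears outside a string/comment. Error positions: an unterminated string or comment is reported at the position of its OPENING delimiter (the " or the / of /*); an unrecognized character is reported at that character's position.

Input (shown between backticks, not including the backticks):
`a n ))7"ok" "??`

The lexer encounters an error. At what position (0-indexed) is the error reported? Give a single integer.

pos=0: emit ID 'a' (now at pos=1)
pos=2: emit ID 'n' (now at pos=3)
pos=4: emit RPAREN ')'
pos=5: emit RPAREN ')'
pos=6: emit NUM '7' (now at pos=7)
pos=7: enter STRING mode
pos=7: emit STR "ok" (now at pos=11)
pos=12: enter STRING mode
pos=12: ERROR — unterminated string

Answer: 12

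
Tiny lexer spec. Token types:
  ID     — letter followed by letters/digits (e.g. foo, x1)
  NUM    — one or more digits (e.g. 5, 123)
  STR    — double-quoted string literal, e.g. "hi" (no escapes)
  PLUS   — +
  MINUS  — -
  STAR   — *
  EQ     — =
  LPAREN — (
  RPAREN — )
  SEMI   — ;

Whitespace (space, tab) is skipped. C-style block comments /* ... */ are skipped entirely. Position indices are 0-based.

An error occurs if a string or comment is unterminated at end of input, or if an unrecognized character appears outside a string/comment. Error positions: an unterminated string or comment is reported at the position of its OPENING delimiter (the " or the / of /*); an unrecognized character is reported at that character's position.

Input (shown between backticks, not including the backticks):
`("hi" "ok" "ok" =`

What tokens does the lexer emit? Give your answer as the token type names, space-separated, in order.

pos=0: emit LPAREN '('
pos=1: enter STRING mode
pos=1: emit STR "hi" (now at pos=5)
pos=6: enter STRING mode
pos=6: emit STR "ok" (now at pos=10)
pos=11: enter STRING mode
pos=11: emit STR "ok" (now at pos=15)
pos=16: emit EQ '='
DONE. 5 tokens: [LPAREN, STR, STR, STR, EQ]

Answer: LPAREN STR STR STR EQ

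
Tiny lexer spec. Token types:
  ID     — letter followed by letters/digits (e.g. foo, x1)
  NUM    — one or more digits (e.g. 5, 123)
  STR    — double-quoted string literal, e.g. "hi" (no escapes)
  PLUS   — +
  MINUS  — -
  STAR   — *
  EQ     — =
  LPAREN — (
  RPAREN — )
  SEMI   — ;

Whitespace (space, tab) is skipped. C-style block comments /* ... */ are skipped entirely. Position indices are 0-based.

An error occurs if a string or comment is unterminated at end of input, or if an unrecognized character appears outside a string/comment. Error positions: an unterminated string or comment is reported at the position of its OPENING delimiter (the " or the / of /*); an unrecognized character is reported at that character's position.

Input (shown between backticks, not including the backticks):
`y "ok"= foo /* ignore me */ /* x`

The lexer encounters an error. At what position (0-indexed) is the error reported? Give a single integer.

pos=0: emit ID 'y' (now at pos=1)
pos=2: enter STRING mode
pos=2: emit STR "ok" (now at pos=6)
pos=6: emit EQ '='
pos=8: emit ID 'foo' (now at pos=11)
pos=12: enter COMMENT mode (saw '/*')
exit COMMENT mode (now at pos=27)
pos=28: enter COMMENT mode (saw '/*')
pos=28: ERROR — unterminated comment (reached EOF)

Answer: 28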